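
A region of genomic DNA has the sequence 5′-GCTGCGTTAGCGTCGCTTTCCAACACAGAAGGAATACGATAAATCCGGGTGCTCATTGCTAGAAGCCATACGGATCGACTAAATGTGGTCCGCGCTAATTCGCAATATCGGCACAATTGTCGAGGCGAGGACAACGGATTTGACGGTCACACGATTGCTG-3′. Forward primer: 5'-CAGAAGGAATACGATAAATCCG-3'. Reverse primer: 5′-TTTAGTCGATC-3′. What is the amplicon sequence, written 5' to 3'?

Forward primer CAGAAGGAATACGATAAATCCG is found on the top strand at positions 26–47.
Reverse complement of the reverse primer: GATCGACTAAA. This occurs on the top strand at positions 73–83.
The product is the template from position 26 through 83 (58 bp).

5'-CAGAAGGAATACGATAAATCCGGGTGCTCATTGCTAGAAGCCATACGGATCGACTAAA-3'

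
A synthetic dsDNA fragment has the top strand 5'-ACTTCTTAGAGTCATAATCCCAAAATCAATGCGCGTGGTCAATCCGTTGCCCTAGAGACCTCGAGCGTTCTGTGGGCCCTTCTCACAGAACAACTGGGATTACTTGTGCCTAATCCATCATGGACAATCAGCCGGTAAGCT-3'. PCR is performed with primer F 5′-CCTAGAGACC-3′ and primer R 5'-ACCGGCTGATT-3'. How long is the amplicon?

86 bp

The forward primer matches the template at positions 51–60.
Reverse complement of the reverse primer: AATCAGCCGGT. This occurs on the top strand at positions 126–136.
Amplicon spans positions 51–136: 86 bp.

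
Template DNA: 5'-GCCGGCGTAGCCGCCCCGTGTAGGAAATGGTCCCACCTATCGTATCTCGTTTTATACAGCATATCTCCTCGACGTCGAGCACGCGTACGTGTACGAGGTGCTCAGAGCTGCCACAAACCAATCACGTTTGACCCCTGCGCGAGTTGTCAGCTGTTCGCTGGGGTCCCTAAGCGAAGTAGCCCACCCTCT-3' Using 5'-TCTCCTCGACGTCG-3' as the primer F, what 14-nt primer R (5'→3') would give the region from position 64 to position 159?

The product's 3' end on the top strand is position 159.
The reverse primer anneals to the top strand over positions 146–159, i.e. to GTCAGCTGTTCGCT.
Its sequence written 5'→3' is the reverse complement: AGCGAACAGCTGAC.

5'-AGCGAACAGCTGAC-3'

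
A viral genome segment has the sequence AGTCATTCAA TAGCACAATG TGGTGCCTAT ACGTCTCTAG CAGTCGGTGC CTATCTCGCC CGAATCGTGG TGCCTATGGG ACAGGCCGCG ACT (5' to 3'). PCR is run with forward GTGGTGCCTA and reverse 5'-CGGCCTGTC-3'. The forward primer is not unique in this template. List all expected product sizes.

The forward primer GTGGTGCCTA matches the top strand at positions 20–29, 67–76.
The reverse primer's reverse complement is GACAGGCCG, matching at positions 80–88.
Each forward site pairs with the reverse site to give a product ending at position 88: sizes 69, 22 bp.

69 bp, 22 bp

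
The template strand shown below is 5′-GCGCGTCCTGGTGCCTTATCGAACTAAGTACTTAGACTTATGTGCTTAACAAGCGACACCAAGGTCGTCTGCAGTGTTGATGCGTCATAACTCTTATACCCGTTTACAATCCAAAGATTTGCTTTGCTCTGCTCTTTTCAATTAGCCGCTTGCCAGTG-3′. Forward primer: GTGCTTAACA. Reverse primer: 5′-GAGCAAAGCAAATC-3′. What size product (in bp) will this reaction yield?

88 bp

Forward primer GTGCTTAACA is found on the top strand at positions 42–51.
The reverse primer's reverse complement is GATTTGCTTTGCTC, which matches the template at positions 116–129.
Amplicon spans positions 42–129: 88 bp.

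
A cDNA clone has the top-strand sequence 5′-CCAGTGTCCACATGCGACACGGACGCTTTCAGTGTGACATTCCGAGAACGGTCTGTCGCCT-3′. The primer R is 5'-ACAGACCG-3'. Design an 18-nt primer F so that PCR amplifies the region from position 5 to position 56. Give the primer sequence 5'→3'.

The reverse primer's reverse complement CGGTCTGT matches the template at positions 49–56; the product starts at position 5.
The forward primer is identical to the top strand over positions 5–22: TGTCCACATGCGACACGG.

5'-TGTCCACATGCGACACGG-3'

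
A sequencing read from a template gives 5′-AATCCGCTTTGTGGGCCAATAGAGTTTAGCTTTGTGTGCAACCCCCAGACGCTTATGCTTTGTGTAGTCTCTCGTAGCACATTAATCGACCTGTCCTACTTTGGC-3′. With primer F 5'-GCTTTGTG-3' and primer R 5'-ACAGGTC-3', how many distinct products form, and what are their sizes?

Three products: 89 bp, 66 bp, 38 bp

The forward primer GCTTTGTG matches the top strand at positions 6–13, 29–36, 57–64.
The reverse primer's reverse complement is GACCTGT, matching at positions 88–94.
Each forward site pairs with the reverse site to give a product ending at position 94: sizes 89, 66, 38 bp.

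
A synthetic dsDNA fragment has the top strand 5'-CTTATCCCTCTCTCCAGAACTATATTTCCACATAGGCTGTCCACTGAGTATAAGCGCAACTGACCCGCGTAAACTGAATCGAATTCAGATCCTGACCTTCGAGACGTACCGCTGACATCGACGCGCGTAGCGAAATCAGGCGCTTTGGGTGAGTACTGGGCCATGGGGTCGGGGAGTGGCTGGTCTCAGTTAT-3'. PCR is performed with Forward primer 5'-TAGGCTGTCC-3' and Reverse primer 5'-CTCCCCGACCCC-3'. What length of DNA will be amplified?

144 bp

Scanning the template, TAGGCTGTCC occurs at positions 33–42; this primer anneals to the bottom strand there with its 3' end pointing downstream.
Reverse complement of the reverse primer: GGGGTCGGGGAG. This occurs on the top strand at positions 165–176.
Product length = (reverse-primer end) − (forward-primer start) + 1 = 176 − 33 + 1 = 144 bp.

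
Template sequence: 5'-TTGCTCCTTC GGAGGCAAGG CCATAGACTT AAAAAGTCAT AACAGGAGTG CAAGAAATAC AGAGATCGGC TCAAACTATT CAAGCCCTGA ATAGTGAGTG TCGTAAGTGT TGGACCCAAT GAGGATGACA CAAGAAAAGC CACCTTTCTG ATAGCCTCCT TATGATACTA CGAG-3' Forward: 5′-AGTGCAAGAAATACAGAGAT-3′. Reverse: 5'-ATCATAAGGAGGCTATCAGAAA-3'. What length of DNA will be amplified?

120 bp

Forward primer AGTGCAAGAAATACAGAGAT is found on the top strand at positions 47–66.
Taking the reverse complement of ATCATAAGGAGGCTATCAGAAA gives TTTCTGATAGCCTCCTTATGAT, found at positions 145–166 on the template; the primer anneals here to the top strand with its 3' end pointing upstream.
Amplicon spans positions 47–166: 120 bp.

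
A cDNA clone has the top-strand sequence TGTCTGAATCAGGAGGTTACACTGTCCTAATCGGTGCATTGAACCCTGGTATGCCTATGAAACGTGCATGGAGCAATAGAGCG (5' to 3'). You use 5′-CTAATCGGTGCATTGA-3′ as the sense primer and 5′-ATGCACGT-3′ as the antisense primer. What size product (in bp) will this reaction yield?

43 bp

Scanning the template, CTAATCGGTGCATTGA occurs at positions 27–42; this primer anneals to the bottom strand there with its 3' end pointing downstream.
Taking the reverse complement of ATGCACGT gives ACGTGCAT, found at positions 62–69 on the template; the primer anneals here to the top strand with its 3' end pointing upstream.
The product runs from position 27 to position 69, so its length is 69 − 27 + 1 = 43 bp.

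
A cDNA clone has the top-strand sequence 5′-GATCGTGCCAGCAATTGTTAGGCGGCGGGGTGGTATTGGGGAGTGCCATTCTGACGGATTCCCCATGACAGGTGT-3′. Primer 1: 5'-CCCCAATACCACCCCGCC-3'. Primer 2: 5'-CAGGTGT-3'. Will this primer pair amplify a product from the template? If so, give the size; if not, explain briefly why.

Primer 1 (CCCCAATACCACCCCGCC) has reverse complement GGCGGGGTGGTATTGGGG, which matches the top strand at positions 24–41; primer 1 anneals to the top strand there with its 3' end pointing upstream toward position 24.
Primer 2 (CAGGTGT) matches the top strand directly at positions 69–75; it anneals to the bottom strand with its 3' end pointing downstream toward position 75.
The 3' ends diverge (primer 1 extends toward position 1, primer 2 toward position 75), so the primers never converge on a shared product.

No product — the primers' 3' ends point away from each other.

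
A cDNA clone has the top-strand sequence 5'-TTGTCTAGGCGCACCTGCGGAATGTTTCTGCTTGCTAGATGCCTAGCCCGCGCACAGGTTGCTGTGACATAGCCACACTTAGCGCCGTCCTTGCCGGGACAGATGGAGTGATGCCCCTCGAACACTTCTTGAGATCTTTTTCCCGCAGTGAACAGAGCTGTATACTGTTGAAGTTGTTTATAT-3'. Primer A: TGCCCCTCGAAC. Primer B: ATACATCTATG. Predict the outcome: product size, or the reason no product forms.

No product — primer B has no binding site in the template.

Primer B (ATACATCTATG) does not match the top strand, and its reverse complement CATAGATGTAT does not match either.
With no annealing site for primer B, no amplification occurs.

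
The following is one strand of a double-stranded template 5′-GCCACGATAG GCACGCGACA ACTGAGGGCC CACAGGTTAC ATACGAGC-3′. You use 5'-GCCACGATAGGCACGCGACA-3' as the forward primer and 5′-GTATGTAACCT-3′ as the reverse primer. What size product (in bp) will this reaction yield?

Scanning the template, GCCACGATAGGCACGCGACA occurs at positions 1–20; this primer anneals to the bottom strand there with its 3' end pointing downstream.
Reverse complement of the reverse primer: AGGTTACATAC. This occurs on the top strand at positions 34–44.
Product length = (reverse-primer end) − (forward-primer start) + 1 = 44 − 1 + 1 = 44 bp.

44 bp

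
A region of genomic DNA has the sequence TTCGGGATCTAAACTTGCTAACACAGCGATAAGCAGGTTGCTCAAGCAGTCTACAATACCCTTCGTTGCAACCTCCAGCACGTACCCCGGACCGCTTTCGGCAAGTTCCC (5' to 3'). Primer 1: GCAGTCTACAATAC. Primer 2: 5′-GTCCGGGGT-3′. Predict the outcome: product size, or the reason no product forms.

Yes — a 47 bp product.

Primer 1 (GCAGTCTACAATAC) matches the top strand at positions 46–59; it acts as a forward primer.
Primer 2's reverse complement is ACCCCGGAC, matching the top strand at positions 84–92; it acts as a reverse primer.
The 3' ends face each other across positions 46–92, giving a 47 bp product.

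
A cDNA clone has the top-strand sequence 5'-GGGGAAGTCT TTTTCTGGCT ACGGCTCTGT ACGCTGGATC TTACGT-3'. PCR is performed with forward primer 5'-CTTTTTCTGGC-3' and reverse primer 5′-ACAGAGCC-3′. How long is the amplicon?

22 bp

The forward primer matches the template at positions 9–19.
The reverse primer's reverse complement is GGCTCTGT, which matches the template at positions 23–30.
The product runs from position 9 to position 30, so its length is 30 − 9 + 1 = 22 bp.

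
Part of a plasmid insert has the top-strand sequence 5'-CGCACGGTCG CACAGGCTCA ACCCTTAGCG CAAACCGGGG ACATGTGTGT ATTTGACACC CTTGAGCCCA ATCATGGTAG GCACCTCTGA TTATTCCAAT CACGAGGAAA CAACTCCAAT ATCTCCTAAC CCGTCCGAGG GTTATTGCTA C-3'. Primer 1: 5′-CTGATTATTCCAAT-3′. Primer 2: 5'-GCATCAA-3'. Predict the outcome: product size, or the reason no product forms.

No product — primer 2 has no binding site in the template.

Primer 2 (GCATCAA) does not match the top strand, and its reverse complement TTGATGC does not match either.
With no annealing site for primer 2, no amplification occurs.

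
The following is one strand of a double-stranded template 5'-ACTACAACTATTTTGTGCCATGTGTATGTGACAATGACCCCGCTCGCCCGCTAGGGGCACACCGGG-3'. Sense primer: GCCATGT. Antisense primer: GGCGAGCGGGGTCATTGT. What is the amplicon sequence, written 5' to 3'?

5'-GCCATGTGTATGTGACAATGACCCCGCTCGCC-3'

The forward primer matches the template at positions 17–23.
Reverse complement of the reverse primer: ACAATGACCCCGCTCGCC. This occurs on the top strand at positions 31–48.
The product is the template from position 17 through 48 (32 bp).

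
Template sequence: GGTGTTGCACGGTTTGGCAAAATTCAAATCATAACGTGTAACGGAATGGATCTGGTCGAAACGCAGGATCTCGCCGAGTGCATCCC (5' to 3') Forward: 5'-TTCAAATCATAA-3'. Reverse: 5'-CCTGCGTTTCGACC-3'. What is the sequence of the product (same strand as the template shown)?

5'-TTCAAATCATAACGTGTAACGGAATGGATCTGGTCGAAACGCAGG-3'

Forward primer TTCAAATCATAA is found on the top strand at positions 23–34.
Taking the reverse complement of CCTGCGTTTCGACC gives GGTCGAAACGCAGG, found at positions 54–67 on the template; the primer anneals here to the top strand with its 3' end pointing upstream.
The product is the template from position 23 through 67 (45 bp).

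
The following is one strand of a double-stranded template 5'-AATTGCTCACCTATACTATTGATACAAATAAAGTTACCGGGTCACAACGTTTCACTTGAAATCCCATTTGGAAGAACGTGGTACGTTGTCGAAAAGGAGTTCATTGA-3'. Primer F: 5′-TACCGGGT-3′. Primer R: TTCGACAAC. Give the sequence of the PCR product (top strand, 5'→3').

The forward primer matches the template at positions 35–42.
Reverse complement of the reverse primer: GTTGTCGAA. This occurs on the top strand at positions 85–93.
The product is the template from position 35 through 93 (59 bp).

5'-TACCGGGTCACAACGTTTCACTTGAAATCCCATTTGGAAGAACGTGGTACGTTGTCGAA-3'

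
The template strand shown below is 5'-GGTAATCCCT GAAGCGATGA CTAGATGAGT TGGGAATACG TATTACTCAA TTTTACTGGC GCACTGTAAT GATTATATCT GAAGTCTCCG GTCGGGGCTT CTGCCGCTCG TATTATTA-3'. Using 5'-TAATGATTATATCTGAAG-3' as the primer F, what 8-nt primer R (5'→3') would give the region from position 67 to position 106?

The product's 3' end on the top strand is position 106.
The reverse primer anneals to the top strand over positions 99–106, i.e. to TTCTGCCG.
Its sequence written 5'→3' is the reverse complement: CGGCAGAA.

5'-CGGCAGAA-3'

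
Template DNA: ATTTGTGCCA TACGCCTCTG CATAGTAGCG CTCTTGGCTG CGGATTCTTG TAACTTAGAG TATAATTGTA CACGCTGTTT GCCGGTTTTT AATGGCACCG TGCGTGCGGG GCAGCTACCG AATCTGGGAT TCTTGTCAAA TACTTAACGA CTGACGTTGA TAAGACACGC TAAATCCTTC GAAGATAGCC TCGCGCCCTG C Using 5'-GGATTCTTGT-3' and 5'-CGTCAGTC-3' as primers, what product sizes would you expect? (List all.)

115 bp, 30 bp

The forward primer GGATTCTTGT matches the top strand at positions 42–51, 127–136.
The reverse primer's reverse complement is GACTGACG, matching at positions 149–156.
Each forward site pairs with the reverse site to give a product ending at position 156: sizes 115, 30 bp.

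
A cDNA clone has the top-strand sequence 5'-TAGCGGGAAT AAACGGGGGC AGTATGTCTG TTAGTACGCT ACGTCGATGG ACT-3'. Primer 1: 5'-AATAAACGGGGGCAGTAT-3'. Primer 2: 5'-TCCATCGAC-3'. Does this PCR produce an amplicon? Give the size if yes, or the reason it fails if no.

Primer 1 (AATAAACGGGGGCAGTAT) matches the top strand at positions 8–25; it acts as a forward primer.
Primer 2's reverse complement is GTCGATGGA, matching the top strand at positions 43–51; it acts as a reverse primer.
The 3' ends face each other across positions 8–51, giving a 44 bp product.

Yes — a 44 bp product.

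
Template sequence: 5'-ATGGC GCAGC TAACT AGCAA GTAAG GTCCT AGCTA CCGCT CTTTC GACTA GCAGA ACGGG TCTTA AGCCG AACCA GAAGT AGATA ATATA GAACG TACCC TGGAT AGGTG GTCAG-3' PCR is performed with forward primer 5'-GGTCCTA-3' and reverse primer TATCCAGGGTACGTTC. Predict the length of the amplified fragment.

The forward primer matches the template at positions 25–31.
Taking the reverse complement of TATCCAGGGTACGTTC gives GAACGTACCCTGGATA, found at positions 91–106 on the template; the primer anneals here to the top strand with its 3' end pointing upstream.
Product length = (reverse-primer end) − (forward-primer start) + 1 = 106 − 25 + 1 = 82 bp.

82 bp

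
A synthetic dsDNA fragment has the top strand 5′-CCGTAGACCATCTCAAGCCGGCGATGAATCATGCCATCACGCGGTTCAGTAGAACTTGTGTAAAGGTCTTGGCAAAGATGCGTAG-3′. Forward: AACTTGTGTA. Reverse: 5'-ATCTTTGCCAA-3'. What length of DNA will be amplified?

The forward primer matches the template at positions 53–62.
Reverse complement of the reverse primer: TTGGCAAAGAT. This occurs on the top strand at positions 69–79.
Product length = (reverse-primer end) − (forward-primer start) + 1 = 79 − 53 + 1 = 27 bp.

27 bp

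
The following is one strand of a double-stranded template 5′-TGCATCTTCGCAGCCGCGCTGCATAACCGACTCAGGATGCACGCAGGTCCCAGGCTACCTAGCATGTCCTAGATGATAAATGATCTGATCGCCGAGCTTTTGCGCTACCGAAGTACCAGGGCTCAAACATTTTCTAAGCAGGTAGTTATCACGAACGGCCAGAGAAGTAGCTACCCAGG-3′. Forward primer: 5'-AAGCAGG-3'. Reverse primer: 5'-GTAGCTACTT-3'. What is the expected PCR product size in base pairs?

39 bp

Scanning the template, AAGCAGG occurs at positions 136–142; this primer anneals to the bottom strand there with its 3' end pointing downstream.
Reverse complement of the reverse primer: AAGTAGCTAC. This occurs on the top strand at positions 165–174.
Product length = (reverse-primer end) − (forward-primer start) + 1 = 174 − 136 + 1 = 39 bp.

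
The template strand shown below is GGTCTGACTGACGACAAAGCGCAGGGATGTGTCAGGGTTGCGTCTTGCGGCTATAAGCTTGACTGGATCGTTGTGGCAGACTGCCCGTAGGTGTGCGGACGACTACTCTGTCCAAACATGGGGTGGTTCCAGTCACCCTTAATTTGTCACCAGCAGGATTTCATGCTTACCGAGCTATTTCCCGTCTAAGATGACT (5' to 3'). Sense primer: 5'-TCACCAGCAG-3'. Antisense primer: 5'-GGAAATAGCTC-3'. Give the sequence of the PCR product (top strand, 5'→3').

Scanning the template, TCACCAGCAG occurs at positions 147–156; this primer anneals to the bottom strand there with its 3' end pointing downstream.
The reverse primer's reverse complement is GAGCTATTTCC, which matches the template at positions 172–182.
The product is the template from position 147 through 182 (36 bp).

5'-TCACCAGCAGGATTTCATGCTTACCGAGCTATTTCC-3'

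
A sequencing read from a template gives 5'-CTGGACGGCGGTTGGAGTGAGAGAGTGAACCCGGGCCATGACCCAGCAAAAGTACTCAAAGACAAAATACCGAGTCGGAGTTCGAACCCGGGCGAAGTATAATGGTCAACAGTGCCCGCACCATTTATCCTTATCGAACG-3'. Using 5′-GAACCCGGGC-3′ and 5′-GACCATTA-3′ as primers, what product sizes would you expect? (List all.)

The forward primer GAACCCGGGC matches the top strand at positions 27–36, 84–93.
The reverse primer's reverse complement is TAATGGTC, matching at positions 100–107.
Each forward site pairs with the reverse site to give a product ending at position 107: sizes 81, 24 bp.

81 bp, 24 bp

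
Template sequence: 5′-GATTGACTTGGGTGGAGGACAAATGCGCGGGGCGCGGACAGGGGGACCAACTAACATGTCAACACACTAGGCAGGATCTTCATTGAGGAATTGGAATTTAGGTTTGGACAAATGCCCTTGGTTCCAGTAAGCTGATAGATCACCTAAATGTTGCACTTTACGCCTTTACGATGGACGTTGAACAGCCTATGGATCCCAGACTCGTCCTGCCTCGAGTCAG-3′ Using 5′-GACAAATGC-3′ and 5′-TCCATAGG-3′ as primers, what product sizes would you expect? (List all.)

The forward primer GACAAATGC matches the top strand at positions 18–26, 107–115.
The reverse primer's reverse complement is CCTATGGA, matching at positions 186–193.
Each forward site pairs with the reverse site to give a product ending at position 193: sizes 176, 87 bp.

176 bp, 87 bp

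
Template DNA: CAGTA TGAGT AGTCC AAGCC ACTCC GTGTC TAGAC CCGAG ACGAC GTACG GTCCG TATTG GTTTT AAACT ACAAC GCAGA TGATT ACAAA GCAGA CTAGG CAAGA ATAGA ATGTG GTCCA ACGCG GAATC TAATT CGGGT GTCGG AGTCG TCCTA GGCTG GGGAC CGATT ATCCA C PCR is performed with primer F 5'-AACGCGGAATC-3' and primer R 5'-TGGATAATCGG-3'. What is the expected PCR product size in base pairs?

Scanning the template, AACGCGGAATC occurs at positions 120–130; this primer anneals to the bottom strand there with its 3' end pointing downstream.
Reverse complement of the reverse primer: CCGATTATCCA. This occurs on the top strand at positions 165–175.
The product runs from position 120 to position 175, so its length is 175 − 120 + 1 = 56 bp.

56 bp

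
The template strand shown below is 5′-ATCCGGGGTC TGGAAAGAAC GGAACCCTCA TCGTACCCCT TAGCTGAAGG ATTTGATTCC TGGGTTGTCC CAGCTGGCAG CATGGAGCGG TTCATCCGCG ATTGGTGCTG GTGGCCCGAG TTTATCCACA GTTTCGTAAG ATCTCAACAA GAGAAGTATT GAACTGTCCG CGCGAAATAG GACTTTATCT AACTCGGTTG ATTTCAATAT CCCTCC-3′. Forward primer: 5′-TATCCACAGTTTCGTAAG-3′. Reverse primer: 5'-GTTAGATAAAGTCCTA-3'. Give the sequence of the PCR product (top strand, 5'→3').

5'-TATCCACAGTTTCGTAAGATCTCAACAAGAGAAGTATTGAACTGTCCGCGCGAAATAGGACTTTATCTAAC-3'

Forward primer TATCCACAGTTTCGTAAG is found on the top strand at positions 123–140.
Taking the reverse complement of GTTAGATAAAGTCCTA gives TAGGACTTTATCTAAC, found at positions 178–193 on the template; the primer anneals here to the top strand with its 3' end pointing upstream.
The product is the template from position 123 through 193 (71 bp).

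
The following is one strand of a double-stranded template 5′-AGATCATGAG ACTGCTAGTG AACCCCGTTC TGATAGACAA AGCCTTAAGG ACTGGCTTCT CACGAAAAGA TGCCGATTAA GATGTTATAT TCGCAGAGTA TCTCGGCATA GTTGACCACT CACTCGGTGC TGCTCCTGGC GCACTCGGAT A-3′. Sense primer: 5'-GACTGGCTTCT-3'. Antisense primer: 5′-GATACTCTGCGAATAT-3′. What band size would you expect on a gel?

The forward primer matches the template at positions 50–60.
Taking the reverse complement of GATACTCTGCGAATAT gives ATATTCGCAGAGTATC, found at positions 87–102 on the template; the primer anneals here to the top strand with its 3' end pointing upstream.
Product length = (reverse-primer end) − (forward-primer start) + 1 = 102 − 50 + 1 = 53 bp.

53 bp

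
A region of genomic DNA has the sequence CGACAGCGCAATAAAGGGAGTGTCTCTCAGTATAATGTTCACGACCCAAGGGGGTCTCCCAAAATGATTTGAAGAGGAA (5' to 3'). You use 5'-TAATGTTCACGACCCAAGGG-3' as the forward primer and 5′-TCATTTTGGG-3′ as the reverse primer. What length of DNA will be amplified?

Scanning the template, TAATGTTCACGACCCAAGGG occurs at positions 33–52; this primer anneals to the bottom strand there with its 3' end pointing downstream.
Reverse complement of the reverse primer: CCCAAAATGA. This occurs on the top strand at positions 58–67.
Amplicon spans positions 33–67: 35 bp.

35 bp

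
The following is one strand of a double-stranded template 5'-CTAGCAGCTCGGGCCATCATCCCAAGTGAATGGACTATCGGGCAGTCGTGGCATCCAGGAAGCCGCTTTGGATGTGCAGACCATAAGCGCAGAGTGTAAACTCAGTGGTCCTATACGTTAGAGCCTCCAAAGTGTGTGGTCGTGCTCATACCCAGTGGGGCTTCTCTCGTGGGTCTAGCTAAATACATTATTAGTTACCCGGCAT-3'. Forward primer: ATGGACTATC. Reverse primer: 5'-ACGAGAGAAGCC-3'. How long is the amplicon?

The forward primer matches the template at positions 30–39.
Reverse complement of the reverse primer: GGCTTCTCTCGT. This occurs on the top strand at positions 159–170.
Product length = (reverse-primer end) − (forward-primer start) + 1 = 170 − 30 + 1 = 141 bp.

141 bp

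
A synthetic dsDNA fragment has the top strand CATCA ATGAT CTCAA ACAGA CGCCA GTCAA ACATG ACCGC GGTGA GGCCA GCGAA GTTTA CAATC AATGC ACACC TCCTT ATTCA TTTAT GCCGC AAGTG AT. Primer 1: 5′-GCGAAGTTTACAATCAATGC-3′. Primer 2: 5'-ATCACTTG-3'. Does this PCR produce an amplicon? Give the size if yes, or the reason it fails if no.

Primer 1 (GCGAAGTTTACAATCAATGC) matches the top strand at positions 51–70; it acts as a forward primer.
Primer 2's reverse complement is CAAGTGAT, matching the top strand at positions 95–102; it acts as a reverse primer.
The 3' ends face each other across positions 51–102, giving a 52 bp product.

Yes — a 52 bp product.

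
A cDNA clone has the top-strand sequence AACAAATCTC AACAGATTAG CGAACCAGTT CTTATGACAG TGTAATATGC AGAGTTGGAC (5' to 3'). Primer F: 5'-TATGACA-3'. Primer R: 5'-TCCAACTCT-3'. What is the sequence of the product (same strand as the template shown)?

5'-TATGACAGTGTAATATGCAGAGTTGGA-3'

Forward primer TATGACA is found on the top strand at positions 33–39.
Reverse complement of the reverse primer: AGAGTTGGA. This occurs on the top strand at positions 51–59.
The product is the template from position 33 through 59 (27 bp).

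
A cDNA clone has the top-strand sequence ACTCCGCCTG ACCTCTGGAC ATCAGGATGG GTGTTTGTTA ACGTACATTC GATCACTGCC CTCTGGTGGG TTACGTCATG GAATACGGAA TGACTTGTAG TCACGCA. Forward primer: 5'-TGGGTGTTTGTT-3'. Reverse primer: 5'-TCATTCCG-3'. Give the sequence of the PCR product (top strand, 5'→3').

5'-TGGGTGTTTGTTAACGTACATTCGATCACTGCCCTCTGGTGGGTTACGTCATGGAATACGGAATGA-3'

Forward primer TGGGTGTTTGTT is found on the top strand at positions 28–39.
The reverse primer's reverse complement is CGGAATGA, which matches the template at positions 86–93.
The product is the template from position 28 through 93 (66 bp).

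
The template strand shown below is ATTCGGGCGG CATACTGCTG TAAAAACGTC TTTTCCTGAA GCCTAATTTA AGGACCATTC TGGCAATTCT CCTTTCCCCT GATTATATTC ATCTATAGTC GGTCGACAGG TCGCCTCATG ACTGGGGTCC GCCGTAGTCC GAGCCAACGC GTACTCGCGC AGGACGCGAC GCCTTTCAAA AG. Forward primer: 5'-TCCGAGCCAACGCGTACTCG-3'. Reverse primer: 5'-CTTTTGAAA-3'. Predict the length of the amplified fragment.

45 bp

Scanning the template, TCCGAGCCAACGCGTACTCG occurs at positions 138–157; this primer anneals to the bottom strand there with its 3' end pointing downstream.
Taking the reverse complement of CTTTTGAAA gives TTTCAAAAG, found at positions 174–182 on the template; the primer anneals here to the top strand with its 3' end pointing upstream.
Amplicon spans positions 138–182: 45 bp.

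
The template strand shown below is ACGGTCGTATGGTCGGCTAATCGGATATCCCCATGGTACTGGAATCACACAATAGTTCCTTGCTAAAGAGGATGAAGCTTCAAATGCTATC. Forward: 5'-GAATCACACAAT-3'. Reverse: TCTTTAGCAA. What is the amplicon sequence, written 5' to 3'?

Forward primer GAATCACACAAT is found on the top strand at positions 42–53.
Reverse complement of the reverse primer: TTGCTAAAGA. This occurs on the top strand at positions 60–69.
The product is the template from position 42 through 69 (28 bp).

5'-GAATCACACAATAGTTCCTTGCTAAAGA-3'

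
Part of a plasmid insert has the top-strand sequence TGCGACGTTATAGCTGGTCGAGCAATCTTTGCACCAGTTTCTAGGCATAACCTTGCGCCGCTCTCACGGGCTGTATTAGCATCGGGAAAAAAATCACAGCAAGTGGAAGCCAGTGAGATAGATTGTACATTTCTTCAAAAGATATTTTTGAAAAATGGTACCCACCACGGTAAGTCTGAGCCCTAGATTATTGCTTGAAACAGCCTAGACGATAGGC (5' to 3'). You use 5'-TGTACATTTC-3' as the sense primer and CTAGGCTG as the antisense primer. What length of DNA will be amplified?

Forward primer TGTACATTTC is found on the top strand at positions 124–133.
The reverse primer's reverse complement is CAGCCTAG, which matches the template at positions 201–208.
Product length = (reverse-primer end) − (forward-primer start) + 1 = 208 − 124 + 1 = 85 bp.

85 bp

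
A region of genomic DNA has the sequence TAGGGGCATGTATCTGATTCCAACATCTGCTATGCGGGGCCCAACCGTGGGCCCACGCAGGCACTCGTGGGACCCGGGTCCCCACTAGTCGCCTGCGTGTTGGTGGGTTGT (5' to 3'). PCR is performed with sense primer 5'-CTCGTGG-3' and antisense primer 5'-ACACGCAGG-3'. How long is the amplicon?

37 bp

Scanning the template, CTCGTGG occurs at positions 64–70; this primer anneals to the bottom strand there with its 3' end pointing downstream.
Reverse complement of the reverse primer: CCTGCGTGT. This occurs on the top strand at positions 92–100.
Product length = (reverse-primer end) − (forward-primer start) + 1 = 100 − 64 + 1 = 37 bp.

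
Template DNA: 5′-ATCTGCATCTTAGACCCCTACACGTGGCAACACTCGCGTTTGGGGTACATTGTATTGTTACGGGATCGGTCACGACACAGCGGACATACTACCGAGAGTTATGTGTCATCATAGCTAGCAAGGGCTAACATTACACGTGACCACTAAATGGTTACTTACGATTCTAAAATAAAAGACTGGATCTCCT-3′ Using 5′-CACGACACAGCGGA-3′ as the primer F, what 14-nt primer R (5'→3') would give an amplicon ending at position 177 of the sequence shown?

The forward primer binds at positions 71–84; the product's 3' end on the top strand is position 177.
The reverse primer anneals to the top strand over positions 164–177, i.e. to CTAAAATAAAAGAC.
Its sequence written 5'→3' is the reverse complement: GTCTTTTATTTTAG.

5'-GTCTTTTATTTTAG-3'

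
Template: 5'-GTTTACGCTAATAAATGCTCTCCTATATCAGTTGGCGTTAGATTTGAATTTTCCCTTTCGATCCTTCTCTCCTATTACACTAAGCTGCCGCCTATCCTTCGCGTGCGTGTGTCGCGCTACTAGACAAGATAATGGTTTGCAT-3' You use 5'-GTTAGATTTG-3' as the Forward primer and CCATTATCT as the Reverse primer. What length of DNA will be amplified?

99 bp

Forward primer GTTAGATTTG is found on the top strand at positions 37–46.
Reverse complement of the reverse primer: AGATAATGG. This occurs on the top strand at positions 127–135.
Product length = (reverse-primer end) − (forward-primer start) + 1 = 135 − 37 + 1 = 99 bp.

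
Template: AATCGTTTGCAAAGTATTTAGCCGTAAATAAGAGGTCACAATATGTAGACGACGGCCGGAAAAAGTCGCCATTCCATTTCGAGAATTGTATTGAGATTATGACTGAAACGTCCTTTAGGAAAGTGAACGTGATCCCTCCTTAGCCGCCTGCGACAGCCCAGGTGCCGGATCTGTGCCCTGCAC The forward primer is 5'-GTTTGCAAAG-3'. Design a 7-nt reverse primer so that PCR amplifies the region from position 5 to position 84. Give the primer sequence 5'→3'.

The product's 3' end on the top strand is position 84.
The reverse primer anneals to the top strand over positions 78–84, i.e. to TTCGAGA.
Its sequence written 5'→3' is the reverse complement: TCTCGAA.

5'-TCTCGAA-3'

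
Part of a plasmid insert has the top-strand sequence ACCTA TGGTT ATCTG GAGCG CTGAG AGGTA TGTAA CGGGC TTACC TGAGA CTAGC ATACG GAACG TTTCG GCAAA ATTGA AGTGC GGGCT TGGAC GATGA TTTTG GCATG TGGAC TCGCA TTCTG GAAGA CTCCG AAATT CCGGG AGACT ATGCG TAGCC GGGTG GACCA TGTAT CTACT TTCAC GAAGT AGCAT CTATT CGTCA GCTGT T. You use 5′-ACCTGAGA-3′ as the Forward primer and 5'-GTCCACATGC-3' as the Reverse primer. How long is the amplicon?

73 bp

The forward primer matches the template at positions 43–50.
Reverse complement of the reverse primer: GCATGTGGAC. This occurs on the top strand at positions 106–115.
The product runs from position 43 to position 115, so its length is 115 − 43 + 1 = 73 bp.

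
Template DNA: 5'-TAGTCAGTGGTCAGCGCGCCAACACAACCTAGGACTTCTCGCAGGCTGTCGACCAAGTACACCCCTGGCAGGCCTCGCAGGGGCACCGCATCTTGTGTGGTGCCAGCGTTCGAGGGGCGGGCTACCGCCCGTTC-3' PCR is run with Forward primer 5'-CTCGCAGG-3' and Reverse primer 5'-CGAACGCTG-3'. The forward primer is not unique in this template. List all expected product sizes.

The forward primer CTCGCAGG matches the top strand at positions 38–45, 74–81.
The reverse primer's reverse complement is CAGCGTTCG, matching at positions 104–112.
Each forward site pairs with the reverse site to give a product ending at position 112: sizes 75, 39 bp.

75 bp, 39 bp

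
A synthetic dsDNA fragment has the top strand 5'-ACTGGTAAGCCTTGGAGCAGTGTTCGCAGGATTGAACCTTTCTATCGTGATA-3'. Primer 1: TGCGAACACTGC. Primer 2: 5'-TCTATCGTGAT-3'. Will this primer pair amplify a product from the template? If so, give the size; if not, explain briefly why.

Primer 1 (TGCGAACACTGC) has reverse complement GCAGTGTTCGCA, which matches the top strand at positions 17–28; primer 1 anneals to the top strand there with its 3' end pointing upstream toward position 17.
Primer 2 (TCTATCGTGAT) matches the top strand directly at positions 41–51; it anneals to the bottom strand with its 3' end pointing downstream toward position 51.
The 3' ends diverge (primer 1 extends toward position 1, primer 2 toward position 52), so the primers never converge on a shared product.

No product — the primers' 3' ends point away from each other.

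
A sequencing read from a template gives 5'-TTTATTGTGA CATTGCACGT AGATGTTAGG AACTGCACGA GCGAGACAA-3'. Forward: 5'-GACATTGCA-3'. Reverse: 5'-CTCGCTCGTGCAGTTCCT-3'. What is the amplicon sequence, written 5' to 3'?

Scanning the template, GACATTGCA occurs at positions 9–17; this primer anneals to the bottom strand there with its 3' end pointing downstream.
The reverse primer's reverse complement is AGGAACTGCACGAGCGAG, which matches the template at positions 28–45.
The product is the template from position 9 through 45 (37 bp).

5'-GACATTGCACGTAGATGTTAGGAACTGCACGAGCGAG-3'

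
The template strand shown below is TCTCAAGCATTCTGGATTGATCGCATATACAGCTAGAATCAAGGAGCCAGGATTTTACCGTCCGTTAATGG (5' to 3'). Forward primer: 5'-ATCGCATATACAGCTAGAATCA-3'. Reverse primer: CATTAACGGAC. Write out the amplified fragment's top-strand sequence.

Scanning the template, ATCGCATATACAGCTAGAATCA occurs at positions 20–41; this primer anneals to the bottom strand there with its 3' end pointing downstream.
Taking the reverse complement of CATTAACGGAC gives GTCCGTTAATG, found at positions 60–70 on the template; the primer anneals here to the top strand with its 3' end pointing upstream.
The product is the template from position 20 through 70 (51 bp).

5'-ATCGCATATACAGCTAGAATCAAGGAGCCAGGATTTTACCGTCCGTTAATG-3'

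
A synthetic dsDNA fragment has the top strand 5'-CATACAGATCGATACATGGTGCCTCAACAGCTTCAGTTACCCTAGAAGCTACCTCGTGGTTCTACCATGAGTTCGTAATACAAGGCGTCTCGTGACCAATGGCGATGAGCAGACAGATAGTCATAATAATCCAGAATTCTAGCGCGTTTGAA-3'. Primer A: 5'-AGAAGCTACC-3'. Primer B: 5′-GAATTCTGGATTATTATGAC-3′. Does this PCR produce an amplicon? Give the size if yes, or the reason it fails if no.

Primer A (AGAAGCTACC) matches the top strand at positions 44–53; it acts as a forward primer.
Primer B's reverse complement is GTCATAATAATCCAGAATTC, matching the top strand at positions 120–139; it acts as a reverse primer.
The 3' ends face each other across positions 44–139, giving a 96 bp product.

Yes — a 96 bp product.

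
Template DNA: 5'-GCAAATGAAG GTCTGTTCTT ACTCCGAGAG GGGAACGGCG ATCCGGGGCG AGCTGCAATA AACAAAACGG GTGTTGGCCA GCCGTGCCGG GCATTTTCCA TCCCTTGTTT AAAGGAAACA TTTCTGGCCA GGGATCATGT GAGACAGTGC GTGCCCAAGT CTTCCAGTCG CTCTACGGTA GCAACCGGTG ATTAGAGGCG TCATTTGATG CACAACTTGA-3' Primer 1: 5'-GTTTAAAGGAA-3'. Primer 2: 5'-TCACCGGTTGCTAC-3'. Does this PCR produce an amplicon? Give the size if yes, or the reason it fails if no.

Primer 1 (GTTTAAAGGAA) matches the top strand at positions 107–117; it acts as a forward primer.
Primer 2's reverse complement is GTAGCAACCGGTGA, matching the top strand at positions 178–191; it acts as a reverse primer.
The 3' ends face each other across positions 107–191, giving an 85 bp product.

Yes — an 85 bp product.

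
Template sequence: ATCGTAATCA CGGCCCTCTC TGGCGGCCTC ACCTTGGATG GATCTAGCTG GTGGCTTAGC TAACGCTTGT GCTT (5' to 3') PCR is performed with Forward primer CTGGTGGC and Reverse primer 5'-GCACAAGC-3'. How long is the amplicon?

25 bp

Forward primer CTGGTGGC is found on the top strand at positions 48–55.
Reverse complement of the reverse primer: GCTTGTGC. This occurs on the top strand at positions 65–72.
The product runs from position 48 to position 72, so its length is 72 − 48 + 1 = 25 bp.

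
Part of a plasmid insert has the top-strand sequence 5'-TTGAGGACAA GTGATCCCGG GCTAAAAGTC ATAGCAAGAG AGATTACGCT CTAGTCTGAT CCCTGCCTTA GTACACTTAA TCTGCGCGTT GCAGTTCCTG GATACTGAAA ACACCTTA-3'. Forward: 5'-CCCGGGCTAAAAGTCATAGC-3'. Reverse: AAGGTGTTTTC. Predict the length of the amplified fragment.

Forward primer CCCGGGCTAAAAGTCATAGC is found on the top strand at positions 16–35.
Reverse complement of the reverse primer: GAAAACACCTT. This occurs on the top strand at positions 107–117.
Product length = (reverse-primer end) − (forward-primer start) + 1 = 117 − 16 + 1 = 102 bp.

102 bp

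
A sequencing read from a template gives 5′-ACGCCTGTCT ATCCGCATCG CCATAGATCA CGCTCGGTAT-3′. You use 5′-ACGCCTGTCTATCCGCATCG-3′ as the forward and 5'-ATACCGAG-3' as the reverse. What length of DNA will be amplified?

Forward primer ACGCCTGTCTATCCGCATCG is found on the top strand at positions 1–20.
The reverse primer's reverse complement is CTCGGTAT, which matches the template at positions 33–40.
Product length = (reverse-primer end) − (forward-primer start) + 1 = 40 − 1 + 1 = 40 bp.

40 bp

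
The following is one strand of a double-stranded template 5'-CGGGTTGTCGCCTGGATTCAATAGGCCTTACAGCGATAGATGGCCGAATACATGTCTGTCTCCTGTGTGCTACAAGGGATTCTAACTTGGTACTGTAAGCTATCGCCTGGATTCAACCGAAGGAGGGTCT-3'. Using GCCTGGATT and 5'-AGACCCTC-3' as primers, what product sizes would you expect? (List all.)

121 bp, 26 bp

The forward primer GCCTGGATT matches the top strand at positions 10–18, 105–113.
The reverse primer's reverse complement is GAGGGTCT, matching at positions 123–130.
Each forward site pairs with the reverse site to give a product ending at position 130: sizes 121, 26 bp.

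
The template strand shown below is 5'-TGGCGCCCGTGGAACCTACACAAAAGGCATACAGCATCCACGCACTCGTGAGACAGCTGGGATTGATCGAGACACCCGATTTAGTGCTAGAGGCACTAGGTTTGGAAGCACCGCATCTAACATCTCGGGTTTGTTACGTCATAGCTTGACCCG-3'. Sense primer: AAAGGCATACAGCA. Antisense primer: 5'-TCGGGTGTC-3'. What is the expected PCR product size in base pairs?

Forward primer AAAGGCATACAGCA is found on the top strand at positions 23–36.
Taking the reverse complement of TCGGGTGTC gives GACACCCGA, found at positions 71–79 on the template; the primer anneals here to the top strand with its 3' end pointing upstream.
Amplicon spans positions 23–79: 57 bp.

57 bp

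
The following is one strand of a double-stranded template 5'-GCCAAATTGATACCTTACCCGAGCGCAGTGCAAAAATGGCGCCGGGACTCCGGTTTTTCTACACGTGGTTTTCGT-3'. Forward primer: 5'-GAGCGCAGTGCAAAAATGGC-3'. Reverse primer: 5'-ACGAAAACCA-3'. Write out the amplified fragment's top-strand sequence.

5'-GAGCGCAGTGCAAAAATGGCGCCGGGACTCCGGTTTTTCTACACGTGGTTTTCGT-3'

Scanning the template, GAGCGCAGTGCAAAAATGGC occurs at positions 21–40; this primer anneals to the bottom strand there with its 3' end pointing downstream.
Taking the reverse complement of ACGAAAACCA gives TGGTTTTCGT, found at positions 66–75 on the template; the primer anneals here to the top strand with its 3' end pointing upstream.
The product is the template from position 21 through 75 (55 bp).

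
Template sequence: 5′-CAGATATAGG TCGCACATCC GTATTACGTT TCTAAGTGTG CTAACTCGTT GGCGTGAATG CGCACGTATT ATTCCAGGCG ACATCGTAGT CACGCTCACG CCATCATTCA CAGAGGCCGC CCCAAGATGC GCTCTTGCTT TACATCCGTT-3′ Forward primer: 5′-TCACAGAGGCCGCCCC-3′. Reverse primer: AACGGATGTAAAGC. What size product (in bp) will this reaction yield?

The forward primer matches the template at positions 108–123.
Reverse complement of the reverse primer: GCTTTACATCCGTT. This occurs on the top strand at positions 137–150.
Product length = (reverse-primer end) − (forward-primer start) + 1 = 150 − 108 + 1 = 43 bp.

43 bp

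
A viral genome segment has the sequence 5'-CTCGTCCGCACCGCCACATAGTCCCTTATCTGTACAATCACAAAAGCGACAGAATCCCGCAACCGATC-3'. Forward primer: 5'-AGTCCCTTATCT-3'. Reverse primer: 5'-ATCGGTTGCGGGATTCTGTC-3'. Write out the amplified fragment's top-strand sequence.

5'-AGTCCCTTATCTGTACAATCACAAAAGCGACAGAATCCCGCAACCGAT-3'

Forward primer AGTCCCTTATCT is found on the top strand at positions 20–31.
Taking the reverse complement of ATCGGTTGCGGGATTCTGTC gives GACAGAATCCCGCAACCGAT, found at positions 48–67 on the template; the primer anneals here to the top strand with its 3' end pointing upstream.
The product is the template from position 20 through 67 (48 bp).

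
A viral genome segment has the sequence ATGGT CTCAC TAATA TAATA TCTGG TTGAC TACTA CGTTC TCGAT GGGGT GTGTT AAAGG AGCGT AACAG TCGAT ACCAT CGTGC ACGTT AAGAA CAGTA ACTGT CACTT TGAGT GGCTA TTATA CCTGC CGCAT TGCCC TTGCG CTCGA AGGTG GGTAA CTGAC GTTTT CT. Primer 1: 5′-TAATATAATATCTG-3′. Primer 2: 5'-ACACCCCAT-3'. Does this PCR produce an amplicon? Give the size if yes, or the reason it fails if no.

Yes — a 42 bp product.

Primer 1 (TAATATAATATCTG) matches the top strand at positions 11–24; it acts as a forward primer.
Primer 2's reverse complement is ATGGGGTGT, matching the top strand at positions 44–52; it acts as a reverse primer.
The 3' ends face each other across positions 11–52, giving a 42 bp product.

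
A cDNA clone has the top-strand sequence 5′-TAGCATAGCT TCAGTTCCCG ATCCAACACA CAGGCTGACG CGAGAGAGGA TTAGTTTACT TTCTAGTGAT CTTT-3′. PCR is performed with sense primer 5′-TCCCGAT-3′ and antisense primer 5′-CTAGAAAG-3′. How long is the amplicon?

The forward primer matches the template at positions 16–22.
Taking the reverse complement of CTAGAAAG gives CTTTCTAG, found at positions 59–66 on the template; the primer anneals here to the top strand with its 3' end pointing upstream.
Product length = (reverse-primer end) − (forward-primer start) + 1 = 66 − 16 + 1 = 51 bp.

51 bp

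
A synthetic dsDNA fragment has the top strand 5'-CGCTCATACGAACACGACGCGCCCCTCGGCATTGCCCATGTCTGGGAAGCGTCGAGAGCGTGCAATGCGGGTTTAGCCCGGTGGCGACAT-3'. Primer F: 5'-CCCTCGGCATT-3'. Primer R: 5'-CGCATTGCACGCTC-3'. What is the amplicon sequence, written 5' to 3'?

Scanning the template, CCCTCGGCATT occurs at positions 23–33; this primer anneals to the bottom strand there with its 3' end pointing downstream.
Reverse complement of the reverse primer: GAGCGTGCAATGCG. This occurs on the top strand at positions 56–69.
The product is the template from position 23 through 69 (47 bp).

5'-CCCTCGGCATTGCCCATGTCTGGGAAGCGTCGAGAGCGTGCAATGCG-3'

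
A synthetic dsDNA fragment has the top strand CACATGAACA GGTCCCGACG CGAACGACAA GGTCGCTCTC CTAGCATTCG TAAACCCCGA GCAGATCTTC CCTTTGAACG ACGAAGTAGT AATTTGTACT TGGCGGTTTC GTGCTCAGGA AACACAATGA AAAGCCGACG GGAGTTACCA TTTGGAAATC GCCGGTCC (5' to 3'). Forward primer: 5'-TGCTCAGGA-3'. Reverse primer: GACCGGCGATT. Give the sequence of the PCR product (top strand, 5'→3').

The forward primer matches the template at positions 112–120.
Reverse complement of the reverse primer: AATCGCCGGTC. This occurs on the top strand at positions 157–167.
The product is the template from position 112 through 167 (56 bp).

5'-TGCTCAGGAAACACAATGAAAAGCCGACGGGAGTTACCATTTGGAAATCGCCGGTC-3'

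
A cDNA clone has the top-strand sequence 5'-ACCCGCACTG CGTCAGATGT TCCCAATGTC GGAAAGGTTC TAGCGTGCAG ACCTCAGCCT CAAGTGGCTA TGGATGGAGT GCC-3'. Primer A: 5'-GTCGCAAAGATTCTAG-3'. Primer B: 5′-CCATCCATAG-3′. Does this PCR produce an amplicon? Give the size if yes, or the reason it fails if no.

Primer A (GTCGCAAAGATTCTAG) does not match the top strand, and its reverse complement CTAGAATCTTTGCGAC does not match either.
With no annealing site for primer A, no amplification occurs.

No product — primer A has no binding site in the template.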